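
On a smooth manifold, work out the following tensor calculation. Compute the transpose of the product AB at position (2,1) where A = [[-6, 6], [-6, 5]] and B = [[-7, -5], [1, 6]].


(AB)^T_{ij} = (AB)_{ji} = sum_k A_{jk} B_{ki}.
For i=2, j=1 we need (AB)_{12}:
A_{11} * B_{12} = -6 * -5 = 30
A_{12} * B_{22} = 6 * 6 = 36
Sum = 30 + 36 = 66

66


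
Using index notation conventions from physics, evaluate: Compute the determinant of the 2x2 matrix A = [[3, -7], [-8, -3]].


For a 2x2 matrix [[a, b], [c, d]], det = a*d - b*c.
a = 3, b = -7, c = -8, d = -3
a*d = 3 * -3 = -9
b*c = -7 * -8 = 56
det = -9 - 56 = -65

-65


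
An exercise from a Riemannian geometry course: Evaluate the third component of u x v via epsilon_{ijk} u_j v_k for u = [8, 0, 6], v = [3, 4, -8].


(u x v)_3 = sum_{j,k} epsilon_{3jk} u_j v_k. Only permutations of (1,2,3) contribute; the two non-zero terms are:
eps_{312} u_1 v_2 = 1 * 8 * 4 = 32
eps_{321} u_2 v_1 = -1 * 0 * 3 = 0
(u x v)_3 = 32

32


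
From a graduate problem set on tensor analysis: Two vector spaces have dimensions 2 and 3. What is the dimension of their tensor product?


The dimension of a tensor product is the product of dimensions.
dim(V) = 2, dim(W) = 3
dim(V (x) W) = 2 * 3 = 6

6


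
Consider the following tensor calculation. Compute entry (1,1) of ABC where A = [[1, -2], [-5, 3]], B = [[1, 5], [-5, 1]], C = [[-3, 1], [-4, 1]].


(ABC)_{11} = sum_m (AB)_{1m} C_{m1}. First compute row 1 of AB.
(AB)_{11} = 1*1 + -2*-5 = 11
(AB)_{12} = 1*5 + -2*1 = 3
Now contract with column 1 of C:
(AB)_{11} * C_{11} = 11 * -3 = -33
(AB)_{12} * C_{21} = 3 * -4 = -12
(ABC)_{11} = -33 + -12 = -45

-45


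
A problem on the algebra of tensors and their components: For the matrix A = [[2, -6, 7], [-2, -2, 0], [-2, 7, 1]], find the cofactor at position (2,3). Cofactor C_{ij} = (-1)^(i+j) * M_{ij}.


To find cofactor C_{23}, delete row 2 and column 3.
The resulting 2x2 submatrix is: [[2, -6], [-2, 7]]
Minor M_{23} = 2*7 - -6*-2
  = 14 - 12 = 2
Sign = (-1)^(2+3) = (-1)^5 = -1
Cofactor C_{23} = -1 * 2 = -2

-2


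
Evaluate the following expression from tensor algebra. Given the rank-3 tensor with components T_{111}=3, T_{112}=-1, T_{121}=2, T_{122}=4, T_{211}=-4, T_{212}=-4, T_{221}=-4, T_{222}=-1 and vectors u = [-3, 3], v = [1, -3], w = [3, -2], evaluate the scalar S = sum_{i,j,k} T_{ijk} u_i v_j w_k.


S = sum over i,j,k of T_{ijk} u_i v_j w_k. Expanding all 8 terms:
T_{111}*u_1*v_1*w_1 = 3*-3*1*3 = -27  (running total: -27)
T_{112}*u_1*v_1*w_2 = -1*-3*1*-2 = -6  (running total: -33)
T_{121}*u_1*v_2*w_1 = 2*-3*-3*3 = 54  (running total: 21)
T_{122}*u_1*v_2*w_2 = 4*-3*-3*-2 = -72  (running total: -51)
T_{211}*u_2*v_1*w_1 = -4*3*1*3 = -36  (running total: -87)
T_{212}*u_2*v_1*w_2 = -4*3*1*-2 = 24  (running total: -63)
T_{221}*u_2*v_2*w_1 = -4*3*-3*3 = 108  (running total: 45)
T_{222}*u_2*v_2*w_2 = -1*3*-3*-2 = -18  (running total: 27)
S = 27

27


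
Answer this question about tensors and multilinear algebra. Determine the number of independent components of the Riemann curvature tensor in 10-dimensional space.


The Riemann tensor in d dimensions has d^2(d^2 - 1)/12 independent components.
d = 10, so d^2 = 100
d^2 - 1 = 99
d^2(d^2 - 1) = 100 * 99 = 9900
Divide by 12: 9900 / 12 = 825

825


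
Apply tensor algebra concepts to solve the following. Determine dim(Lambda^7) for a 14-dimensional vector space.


The dimension of the space of p-forms on an n-dimensional space is C(n, p).
n = 14, p = 7
C(14, 7) = 14! / (7! * 7!) = 3432

3432


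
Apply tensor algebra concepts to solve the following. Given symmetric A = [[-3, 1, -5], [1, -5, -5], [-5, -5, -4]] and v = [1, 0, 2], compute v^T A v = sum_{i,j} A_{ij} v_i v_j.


First compute Av:
(Av)_1 = -3*1 + 1*0 + -5*2 = -13
(Av)_2 = 1*1 + -5*0 + -5*2 = -9
(Av)_3 = -5*1 + -5*0 + -4*2 = -13
Av = [-13, -9, -13]
Then v^T (Av) = 1*-13 + 0*-9 + 2*-13
= -13 + 0 + -26 = -39

-39


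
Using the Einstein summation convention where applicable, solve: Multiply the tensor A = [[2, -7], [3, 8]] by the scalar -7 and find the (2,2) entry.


Scalar multiplication: (cA)_{ij} = c * A_{ij}.
c = -7
A_{22} = 8
(cA)_{22} = -7 * 8 = -56

-56


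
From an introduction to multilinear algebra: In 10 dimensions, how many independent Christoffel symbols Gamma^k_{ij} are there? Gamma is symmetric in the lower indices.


Christoffel symbols Gamma^k_{ij} are symmetric in i,j, so there are d * d(d+1)/2 independent symbols.
d = 10
d(d+1)/2 = 10 * 11 / 2 = 55
Total = 10 * 55 = 550

550


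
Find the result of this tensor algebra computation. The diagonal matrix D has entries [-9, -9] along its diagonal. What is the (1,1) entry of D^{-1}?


For a diagonal matrix, the inverse has entries (D^{-1})_{ii} = 1/d_{ii}.
The diagonal entries are: d_{11} = -9, d_{22} = -9
We need (D^{-1})_{11} = 1/d_{11} = 1/-9 = -1/9

-1/9


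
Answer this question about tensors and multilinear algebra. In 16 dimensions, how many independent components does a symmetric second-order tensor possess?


A symmetric rank-2 tensor in d dimensions has d(d+1)/2 independent components.
d = 16
d(d+1)/2 = 16 * 17 / 2 = 272 / 2 = 136

136


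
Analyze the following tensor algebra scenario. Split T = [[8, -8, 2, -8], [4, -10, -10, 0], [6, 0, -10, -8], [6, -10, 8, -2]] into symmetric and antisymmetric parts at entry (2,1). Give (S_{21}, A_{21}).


T_{21} = 4
T_{12} = -8
S_{21} = (4 + -8)/2 = -4/2 = -2
A_{21} = (4 - -8)/2 = 12/2 = 6
Check: S + A = -2 + 6 = 4 = T_{21}.

(-2, 6)


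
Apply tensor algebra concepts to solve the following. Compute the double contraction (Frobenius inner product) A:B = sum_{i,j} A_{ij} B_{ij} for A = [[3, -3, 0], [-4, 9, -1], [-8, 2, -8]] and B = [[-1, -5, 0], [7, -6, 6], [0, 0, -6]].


A:B = sum over all i,j of A_{ij} * B_{ij}.
Row 1: 3*-1=-3, -3*-5=15, 0*0=0 => row sum = 12
Row 2: -4*7=-28, 9*-6=-54, -1*6=-6 => row sum = -88
Row 3: -8*0=0, 2*0=0, -8*-6=48 => row sum = 48
Total = 12 + -88 + 48 = -28

-28


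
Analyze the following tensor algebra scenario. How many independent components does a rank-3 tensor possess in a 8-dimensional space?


The number of components of a rank-r tensor in d dimensions is d^r.
Here d = 8 and r = 3.
8^3 = 512

512


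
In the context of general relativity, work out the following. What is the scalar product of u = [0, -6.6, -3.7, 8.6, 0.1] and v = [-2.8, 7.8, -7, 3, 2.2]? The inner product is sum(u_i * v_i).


The inner product u . v = sum of u_i * v_i.
Term-by-term: 0 * -2.8, -6.6 * 7.8, -3.7 * -7, 8.6 * 3, 0.1 * 2.2
Products: 0, -51.48, 25.9, 25.8, 0.22
Sum = 0 + -51.48 + 25.9 + 25.8 + 0.22 = 0.44

0.44


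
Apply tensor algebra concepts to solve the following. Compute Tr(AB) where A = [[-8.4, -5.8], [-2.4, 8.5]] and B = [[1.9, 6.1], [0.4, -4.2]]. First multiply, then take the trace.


Tr(AB) = sum_i (AB)_{ii} where (AB)_{ii} = sum_k A_{ik} B_{ki}.
(AB)_{11} = -8.4*1.9 + -5.8*0.4 = -18.28
(AB)_{22} = -2.4*6.1 + 8.5*-4.2 = -50.34
Tr(AB) = -18.28 + -50.34 = -68.62

-68.62


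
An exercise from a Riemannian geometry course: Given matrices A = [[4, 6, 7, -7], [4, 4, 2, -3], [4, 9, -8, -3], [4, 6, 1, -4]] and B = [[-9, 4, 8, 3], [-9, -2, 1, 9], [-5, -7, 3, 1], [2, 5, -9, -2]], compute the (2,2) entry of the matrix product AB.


(AB)_{ij} = sum_k A_{ik} B_{kj}.
For i=2, j=2:
A_{21} * B_{12} = 4 * 4 = 16
A_{22} * B_{22} = 4 * -2 = -8
A_{23} * B_{32} = 2 * -7 = -14
A_{24} * B_{42} = -3 * 5 = -15
Sum = 16 + -8 + -14 + -15 = -21

-21


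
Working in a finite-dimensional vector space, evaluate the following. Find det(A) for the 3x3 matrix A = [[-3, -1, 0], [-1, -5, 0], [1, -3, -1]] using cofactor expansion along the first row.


Expanding along the first row, det(A) = a11*M_11 - a12*M_12 + a13*M_13, where M_1j is the (1,j) minor.
Minor M_11 = -5*-1 - 0*-3 = 5
Minor M_12 = -1*-1 - 0*1 = 1
Minor M_13 = -1*-3 - -5*1 = 8
det = -3*(5) - -1*(1) + 0*(8)
    = -15 - -1 + 0
    = -14

-14


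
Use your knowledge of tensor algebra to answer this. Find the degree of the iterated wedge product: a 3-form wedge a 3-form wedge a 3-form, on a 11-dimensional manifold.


The degree of a wedge product is the sum of the degrees of the individual forms.
Degrees: 3, 3, 3
Total degree = 3 + 3 + 3 = 9

9


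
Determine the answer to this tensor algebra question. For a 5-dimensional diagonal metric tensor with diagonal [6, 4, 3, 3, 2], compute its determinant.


For a diagonal metric, the determinant is the product of diagonal entries.
Diagonal entries: 6, 4, 3, 3, 2
det(g) = 6 * 4 * 3 * 3 * 2 = 432

432


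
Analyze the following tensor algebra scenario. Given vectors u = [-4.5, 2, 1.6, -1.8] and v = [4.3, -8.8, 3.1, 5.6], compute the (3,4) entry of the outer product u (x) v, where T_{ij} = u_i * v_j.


The outer product entry T_{ij} = u_i * v_j.
We need i=3, j=4.
u_3 = 1.6, v_4 = 5.6
T_{3,4} = 1.6 * 5.6 = 8.96

8.96


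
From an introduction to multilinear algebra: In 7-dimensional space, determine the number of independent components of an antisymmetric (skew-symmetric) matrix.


An antisymmetric rank-2 tensor satisfies A_{ij} = -A_{ji}, so diagonal entries are zero.
The independent components are the upper-triangular entries: C(n, 2) = n(n-1)/2.
n = 7
C(7, 2) = 7 * 6 / 2 = 42 / 2 = 21

21


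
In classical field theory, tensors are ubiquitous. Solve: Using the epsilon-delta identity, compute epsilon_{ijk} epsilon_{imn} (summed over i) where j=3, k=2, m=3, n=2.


Using the identity: epsilon_{ijk} epsilon_{imn} = delta_{jm} delta_{kn} - delta_{jn} delta_{km}.
delta_{33} = 1
delta_{22} = 1
delta_{32} = 0
delta_{23} = 0
Result = 1 * 1 - 0 * 0 = 1 - 0 = 1

1


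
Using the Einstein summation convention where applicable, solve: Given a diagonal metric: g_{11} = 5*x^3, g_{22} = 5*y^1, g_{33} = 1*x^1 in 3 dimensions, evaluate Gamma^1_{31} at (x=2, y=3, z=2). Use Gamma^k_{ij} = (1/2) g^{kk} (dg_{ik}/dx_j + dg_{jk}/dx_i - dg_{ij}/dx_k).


For a diagonal metric, Gamma^k_{ij} = (1/2) g^{kk} (dg_{ik}/dx_j + dg_{jk}/dx_i - dg_{ij}/dx_k).
The metric is diagonal, so g_{ab} = 0 for a != b.
At the given point: g_{11} = 40, g_{22} = 15, g_{33} = 2
g^{11} = 1/40
dg_{31}/dx_1 = 0 (off-diagonal)
dg_{11}/dx_3 = dg_{11}/dx_3 = 0
dg_{31}/dx_1 = 0 (off-diagonal)
Numerator = 0 + 0 - 0 = 0
Gamma^1_{31} = 0 / (2 * 40) = 0

0


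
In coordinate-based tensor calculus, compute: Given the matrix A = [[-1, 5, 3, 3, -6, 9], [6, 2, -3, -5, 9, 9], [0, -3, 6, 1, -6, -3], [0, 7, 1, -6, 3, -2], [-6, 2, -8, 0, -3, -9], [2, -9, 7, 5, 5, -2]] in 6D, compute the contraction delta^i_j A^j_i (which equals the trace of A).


The contraction (trace) of a rank-2 tensor is the sum of its diagonal elements.
Diagonal entries: A[1,1] = -1, A[2,2] = 2, A[3,3] = 6, A[4,4] = -6, A[5,5] = -3, A[6,6] = -2
Tr(A) = -1 + 2 + 6 + -6 + -3 + -2 = -4

-4


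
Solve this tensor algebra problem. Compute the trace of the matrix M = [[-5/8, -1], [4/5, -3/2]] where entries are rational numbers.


The trace is the sum of diagonal entries.
Diagonal: M[1,1] = -5/8, M[2,2] = -3/2
Tr(M) = -5/8 + -3/2
Computing step by step:
After adding M[1,1]: -5/8
After adding M[2,2]: -17/8
Tr(M) = -17/8

-17/8


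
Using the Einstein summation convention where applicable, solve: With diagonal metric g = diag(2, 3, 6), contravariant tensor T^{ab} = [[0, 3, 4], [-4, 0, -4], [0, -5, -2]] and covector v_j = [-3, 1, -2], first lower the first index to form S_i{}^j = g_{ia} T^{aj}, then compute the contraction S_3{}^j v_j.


Step 1: lower the first index. For a diagonal metric, g_{ia} T^{aj} = g_{ii} T^{ij} (no sum on i).
g_{33} = 6
S_3{}^1 = 6 * T^{31} = 6 * 0 = 0
S_3{}^2 = 6 * T^{32} = 6 * -5 = -30
S_3{}^3 = 6 * T^{33} = 6 * -2 = -12
Step 2: contract S_3{}^j with v_j.
S_3{}^1 * v_1 = 0 * -3 = 0
S_3{}^2 * v_2 = -30 * 1 = -30
S_3{}^3 * v_3 = -12 * -2 = 24
Result = 0 + -30 + 24 = -6

-6


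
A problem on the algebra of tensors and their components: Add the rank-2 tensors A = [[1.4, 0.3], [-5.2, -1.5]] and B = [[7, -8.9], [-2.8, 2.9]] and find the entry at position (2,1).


Tensor addition is component-wise: (A + B)_{ij} = A_{ij} + B_{ij}.
A_{21} = -5.2
B_{21} = -2.8
(A + B)_{21} = -5.2 + -2.8 = -8

-8


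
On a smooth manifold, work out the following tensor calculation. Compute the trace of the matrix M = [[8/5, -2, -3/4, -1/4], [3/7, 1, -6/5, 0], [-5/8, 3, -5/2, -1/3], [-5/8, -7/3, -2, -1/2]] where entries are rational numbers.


The trace is the sum of diagonal entries.
Diagonal: M[1,1] = 8/5, M[2,2] = 1, M[3,3] = -5/2, M[4,4] = -1/2
Tr(M) = 8/5 + 1 + -5/2 + -1/2
Computing step by step:
After adding M[1,1]: 8/5
After adding M[2,2]: 13/5
After adding M[3,3]: 1/10
After adding M[4,4]: -2/5
Tr(M) = -2/5

-2/5


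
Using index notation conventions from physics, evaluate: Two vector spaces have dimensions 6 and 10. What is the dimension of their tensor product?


The dimension of a tensor product is the product of dimensions.
dim(V) = 6, dim(W) = 10
dim(V (x) W) = 6 * 10 = 60

60


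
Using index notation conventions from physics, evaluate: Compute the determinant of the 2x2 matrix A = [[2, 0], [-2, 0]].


For a 2x2 matrix [[a, b], [c, d]], det = a*d - b*c.
a = 2, b = 0, c = -2, d = 0
a*d = 2 * 0 = 0
b*c = 0 * -2 = 0
det = 0 - 0 = 0

0


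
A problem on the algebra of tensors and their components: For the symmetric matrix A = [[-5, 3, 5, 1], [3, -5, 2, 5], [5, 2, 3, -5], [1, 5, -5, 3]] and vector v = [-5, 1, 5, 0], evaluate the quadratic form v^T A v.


First compute Av:
(Av)_1 = -5*-5 + 3*1 + 5*5 + 1*0 = 53
(Av)_2 = 3*-5 + -5*1 + 2*5 + 5*0 = -10
(Av)_3 = 5*-5 + 2*1 + 3*5 + -5*0 = -8
(Av)_4 = 1*-5 + 5*1 + -5*5 + 3*0 = -25
Av = [53, -10, -8, -25]
Then v^T (Av) = -5*53 + 1*-10 + 5*-8 + 0*-25
= -265 + -10 + -40 + 0 = -315

-315


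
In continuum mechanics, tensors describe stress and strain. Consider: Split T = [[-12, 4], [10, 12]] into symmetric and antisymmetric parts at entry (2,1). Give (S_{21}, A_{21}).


T_{21} = 10
T_{12} = 4
S_{21} = (10 + 4)/2 = 14/2 = 7
A_{21} = (10 - 4)/2 = 6/2 = 3
Check: S + A = 7 + 3 = 10 = T_{21}.

(7, 3)


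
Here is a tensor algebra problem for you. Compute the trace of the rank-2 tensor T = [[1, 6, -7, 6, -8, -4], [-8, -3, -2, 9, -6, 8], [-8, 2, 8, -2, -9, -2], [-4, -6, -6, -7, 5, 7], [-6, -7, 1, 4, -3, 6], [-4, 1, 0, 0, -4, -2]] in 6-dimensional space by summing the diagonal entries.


The contraction (trace) of a rank-2 tensor is the sum of its diagonal elements.
Diagonal entries: A[1,1] = 1, A[2,2] = -3, A[3,3] = 8, A[4,4] = -7, A[5,5] = -3, A[6,6] = -2
Tr(A) = 1 + -3 + 8 + -7 + -3 + -2 = -6

-6


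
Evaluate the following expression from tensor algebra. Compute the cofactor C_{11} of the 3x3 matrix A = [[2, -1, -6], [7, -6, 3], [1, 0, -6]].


To find cofactor C_{11}, delete row 1 and column 1.
The resulting 2x2 submatrix is: [[-6, 3], [0, -6]]
Minor M_{11} = -6*-6 - 3*0
  = 36 - 0 = 36
Sign = (-1)^(1+1) = (-1)^2 = 1
Cofactor C_{11} = 1 * 36 = 36

36


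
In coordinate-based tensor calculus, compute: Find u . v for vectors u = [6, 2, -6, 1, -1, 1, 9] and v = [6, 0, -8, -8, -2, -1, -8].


The inner product u . v = sum of u_i * v_i.
Term-by-term: 6 * 6, 2 * 0, -6 * -8, 1 * -8, -1 * -2, 1 * -1, 9 * -8
Products: 36, 0, 48, -8, 2, -1, -72
Sum = 36 + 0 + 48 + -8 + 2 + -1 + -72 = 5

5


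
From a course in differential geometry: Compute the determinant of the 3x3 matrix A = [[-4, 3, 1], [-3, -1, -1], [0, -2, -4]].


Expanding along the first row, det(A) = a11*M_11 - a12*M_12 + a13*M_13, where M_1j is the (1,j) minor.
Minor M_11 = -1*-4 - -1*-2 = 2
Minor M_12 = -3*-4 - -1*0 = 12
Minor M_13 = -3*-2 - -1*0 = 6
det = -4*(2) - 3*(12) + 1*(6)
    = -8 - 36 + 6
    = -38

-38


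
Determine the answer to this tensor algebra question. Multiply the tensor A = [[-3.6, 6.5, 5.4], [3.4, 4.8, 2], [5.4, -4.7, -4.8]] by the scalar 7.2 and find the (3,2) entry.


Scalar multiplication: (cA)_{ij} = c * A_{ij}.
c = 7.2
A_{32} = -4.7
(cA)_{32} = 7.2 * -4.7 = -33.84

-33.84


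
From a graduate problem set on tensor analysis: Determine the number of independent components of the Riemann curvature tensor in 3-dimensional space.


The Riemann tensor in d dimensions has d^2(d^2 - 1)/12 independent components.
d = 3, so d^2 = 9
d^2 - 1 = 8
d^2(d^2 - 1) = 9 * 8 = 72
Divide by 12: 72 / 12 = 6

6


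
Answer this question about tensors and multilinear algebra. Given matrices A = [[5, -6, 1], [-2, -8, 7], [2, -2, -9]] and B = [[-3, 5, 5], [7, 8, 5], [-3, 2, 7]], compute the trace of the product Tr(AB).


Tr(AB) = sum_i (AB)_{ii} where (AB)_{ii} = sum_k A_{ik} B_{ki}.
(AB)_{11} = 5*-3 + -6*7 + 1*-3 = -60
(AB)_{22} = -2*5 + -8*8 + 7*2 = -60
(AB)_{33} = 2*5 + -2*5 + -9*7 = -63
Tr(AB) = -60 + -60 + -63 = -183

-183


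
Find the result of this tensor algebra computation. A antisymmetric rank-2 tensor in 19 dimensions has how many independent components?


A antisymmetric rank-2 tensor in d dimensions has d(d-1)/2 independent components.
d = 19
d(d-1)/2 = 19 * 18 / 2 = 342 / 2 = 171

171


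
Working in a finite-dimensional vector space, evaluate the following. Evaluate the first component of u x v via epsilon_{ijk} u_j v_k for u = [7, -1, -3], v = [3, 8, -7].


(u x v)_1 = sum_{j,k} epsilon_{1jk} u_j v_k. Only permutations of (1,2,3) contribute; the two non-zero terms are:
eps_{123} u_2 v_3 = 1 * -1 * -7 = 7
eps_{132} u_3 v_2 = -1 * -3 * 8 = 24
(u x v)_1 = 31

31


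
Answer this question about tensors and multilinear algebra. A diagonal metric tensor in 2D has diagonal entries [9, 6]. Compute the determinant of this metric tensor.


For a diagonal metric, the determinant is the product of diagonal entries.
Diagonal entries: 9, 6
det(g) = 9 * 6 = 54

54


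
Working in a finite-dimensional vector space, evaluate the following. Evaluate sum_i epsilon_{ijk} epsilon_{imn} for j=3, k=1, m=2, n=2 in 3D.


Using the identity: epsilon_{ijk} epsilon_{imn} = delta_{jm} delta_{kn} - delta_{jn} delta_{km}.
delta_{32} = 0
delta_{12} = 0
delta_{32} = 0
delta_{12} = 0
Result = 0 * 0 - 0 * 0 = 0 - 0 = 0

0


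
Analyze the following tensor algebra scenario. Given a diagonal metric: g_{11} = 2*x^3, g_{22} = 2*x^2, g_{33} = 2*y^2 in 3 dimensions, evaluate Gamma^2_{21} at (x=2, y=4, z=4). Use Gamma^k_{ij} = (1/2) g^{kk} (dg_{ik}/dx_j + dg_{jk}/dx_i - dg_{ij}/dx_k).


For a diagonal metric, Gamma^k_{ij} = (1/2) g^{kk} (dg_{ik}/dx_j + dg_{jk}/dx_i - dg_{ij}/dx_k).
The metric is diagonal, so g_{ab} = 0 for a != b.
At the given point: g_{11} = 16, g_{22} = 8, g_{33} = 32
g^{22} = 1/8
dg_{22}/dx_1 = dg_{22}/dx_1 = 8
dg_{12}/dx_2 = 0 (off-diagonal)
dg_{21}/dx_2 = 0 (off-diagonal)
Numerator = 8 + 0 - 0 = 8
Gamma^2_{21} = 8 / (2 * 8) = 1/2

1/2


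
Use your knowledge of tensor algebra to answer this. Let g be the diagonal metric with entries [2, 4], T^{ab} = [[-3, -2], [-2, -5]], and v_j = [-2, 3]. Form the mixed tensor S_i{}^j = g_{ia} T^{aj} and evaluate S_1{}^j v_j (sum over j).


Step 1: lower the first index. For a diagonal metric, g_{ia} T^{aj} = g_{ii} T^{ij} (no sum on i).
g_{11} = 2
S_1{}^1 = 2 * T^{11} = 2 * -3 = -6
S_1{}^2 = 2 * T^{12} = 2 * -2 = -4
Step 2: contract S_1{}^j with v_j.
S_1{}^1 * v_1 = -6 * -2 = 12
S_1{}^2 * v_2 = -4 * 3 = -12
Result = 12 + -12 = 0

0


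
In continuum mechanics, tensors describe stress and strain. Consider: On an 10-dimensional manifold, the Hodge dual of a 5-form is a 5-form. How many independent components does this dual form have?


The Hodge dual of a p-form on an n-dimensional manifold is an (n-p)-form.
n = 10, p = 5, so dual degree = 10 - 5 = 5
The number of components is C(n, n-p) = C(10, 5) = 252

252


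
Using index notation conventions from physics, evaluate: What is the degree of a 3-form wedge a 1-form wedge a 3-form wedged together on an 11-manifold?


The degree of a wedge product is the sum of the degrees of the individual forms.
Degrees: 3, 1, 3
Total degree = 3 + 1 + 3 = 7

7


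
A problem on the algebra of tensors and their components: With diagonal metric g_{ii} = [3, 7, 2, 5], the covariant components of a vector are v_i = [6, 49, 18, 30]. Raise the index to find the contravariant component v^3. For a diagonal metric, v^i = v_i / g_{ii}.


To raise an index with a diagonal metric: v^i = v_i / g_{ii}.
For index 3: v_3 = 18, g_{33} = 2
v^3 = 18 / 2 = 9

9


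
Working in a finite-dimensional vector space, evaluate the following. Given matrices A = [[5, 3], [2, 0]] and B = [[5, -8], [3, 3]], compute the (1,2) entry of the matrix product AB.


(AB)_{ij} = sum_k A_{ik} B_{kj}.
For i=1, j=2:
A_{11} * B_{12} = 5 * -8 = -40
A_{12} * B_{22} = 3 * 3 = 9
Sum = -40 + 9 = -31

-31


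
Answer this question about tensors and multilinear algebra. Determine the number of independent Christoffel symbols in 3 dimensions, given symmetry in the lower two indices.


Christoffel symbols Gamma^k_{ij} are symmetric in i,j, so there are d * d(d+1)/2 independent symbols.
d = 3
d(d+1)/2 = 3 * 4 / 2 = 6
Total = 3 * 6 = 18

18


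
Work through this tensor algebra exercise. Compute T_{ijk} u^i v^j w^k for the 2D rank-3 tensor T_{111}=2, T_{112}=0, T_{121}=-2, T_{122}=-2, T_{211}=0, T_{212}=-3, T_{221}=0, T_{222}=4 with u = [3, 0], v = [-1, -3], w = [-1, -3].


S = sum over i,j,k of T_{ijk} u_i v_j w_k. Expanding all 8 terms:
T_{111}*u_1*v_1*w_1 = 2*3*-1*-1 = 6  (running total: 6)
T_{112}*u_1*v_1*w_2 = 0*3*-1*-3 = 0  (running total: 6)
T_{121}*u_1*v_2*w_1 = -2*3*-3*-1 = -18  (running total: -12)
T_{122}*u_1*v_2*w_2 = -2*3*-3*-3 = -54  (running total: -66)
T_{211}*u_2*v_1*w_1 = 0*0*-1*-1 = 0  (running total: -66)
T_{212}*u_2*v_1*w_2 = -3*0*-1*-3 = 0  (running total: -66)
T_{221}*u_2*v_2*w_1 = 0*0*-3*-1 = 0  (running total: -66)
T_{222}*u_2*v_2*w_2 = 4*0*-3*-3 = 0  (running total: -66)
S = -66

-66


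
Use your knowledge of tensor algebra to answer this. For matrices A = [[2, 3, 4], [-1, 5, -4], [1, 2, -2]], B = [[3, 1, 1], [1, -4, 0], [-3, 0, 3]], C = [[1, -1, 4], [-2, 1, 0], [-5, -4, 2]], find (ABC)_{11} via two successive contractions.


(ABC)_{11} = sum_m (AB)_{1m} C_{m1}. First compute row 1 of AB.
(AB)_{11} = 2*3 + 3*1 + 4*-3 = -3
(AB)_{12} = 2*1 + 3*-4 + 4*0 = -10
(AB)_{13} = 2*1 + 3*0 + 4*3 = 14
Now contract with column 1 of C:
(AB)_{11} * C_{11} = -3 * 1 = -3
(AB)_{12} * C_{21} = -10 * -2 = 20
(AB)_{13} * C_{31} = 14 * -5 = -70
(ABC)_{11} = -3 + 20 + -70 = -53

-53


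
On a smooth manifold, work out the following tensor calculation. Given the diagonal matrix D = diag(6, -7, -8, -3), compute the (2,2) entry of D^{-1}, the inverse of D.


For a diagonal matrix, the inverse has entries (D^{-1})_{ii} = 1/d_{ii}.
The diagonal entries are: d_{11} = 6, d_{22} = -7, d_{33} = -8, d_{44} = -3
We need (D^{-1})_{22} = 1/d_{22} = 1/-7 = -1/7

-1/7


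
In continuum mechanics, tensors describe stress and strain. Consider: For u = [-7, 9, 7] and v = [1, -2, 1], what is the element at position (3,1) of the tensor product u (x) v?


The outer product entry T_{ij} = u_i * v_j.
We need i=3, j=1.
u_3 = 7, v_1 = 1
T_{3,1} = 7 * 1 = 7

7


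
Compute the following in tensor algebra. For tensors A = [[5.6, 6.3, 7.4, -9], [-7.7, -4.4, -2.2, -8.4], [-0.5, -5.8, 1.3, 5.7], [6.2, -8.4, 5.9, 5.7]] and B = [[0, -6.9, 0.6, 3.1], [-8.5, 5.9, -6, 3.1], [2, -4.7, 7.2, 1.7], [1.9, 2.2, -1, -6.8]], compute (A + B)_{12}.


Tensor addition is component-wise: (A + B)_{ij} = A_{ij} + B_{ij}.
A_{12} = 6.3
B_{12} = -6.9
(A + B)_{12} = 6.3 + -6.9 = -0.6

-0.6


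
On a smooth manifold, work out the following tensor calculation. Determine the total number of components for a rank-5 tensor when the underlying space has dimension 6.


The number of components of a rank-r tensor in d dimensions is d^r.
Here d = 6 and r = 5.
6^5 = 7776

7776


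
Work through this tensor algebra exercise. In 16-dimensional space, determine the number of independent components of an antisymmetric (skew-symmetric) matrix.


An antisymmetric rank-2 tensor satisfies A_{ij} = -A_{ji}, so diagonal entries are zero.
The independent components are the upper-triangular entries: C(n, 2) = n(n-1)/2.
n = 16
C(16, 2) = 16 * 15 / 2 = 240 / 2 = 120

120


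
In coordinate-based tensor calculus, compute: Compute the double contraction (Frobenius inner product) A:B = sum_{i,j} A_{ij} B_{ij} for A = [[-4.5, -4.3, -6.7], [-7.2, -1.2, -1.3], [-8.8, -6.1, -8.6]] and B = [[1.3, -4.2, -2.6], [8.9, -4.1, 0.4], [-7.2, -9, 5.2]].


A:B = sum over all i,j of A_{ij} * B_{ij}.
Row 1: -4.5*1.3=-5.85, -4.3*-4.2=18.06, -6.7*-2.6=17.42 => row sum = 29.63
Row 2: -7.2*8.9=-64.08, -1.2*-4.1=4.92, -1.3*0.4=-0.52 => row sum = -59.68
Row 3: -8.8*-7.2=63.36, -6.1*-9=54.9, -8.6*5.2=-44.72 => row sum = 73.54
Total = 29.63 + -59.68 + 73.54 = 43.49

43.49


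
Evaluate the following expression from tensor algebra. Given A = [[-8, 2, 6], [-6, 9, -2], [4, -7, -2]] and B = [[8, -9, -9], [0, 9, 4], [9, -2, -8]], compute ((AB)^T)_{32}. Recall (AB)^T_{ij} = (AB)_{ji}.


(AB)^T_{ij} = (AB)_{ji} = sum_k A_{jk} B_{ki}.
For i=3, j=2 we need (AB)_{23}:
A_{21} * B_{13} = -6 * -9 = 54
A_{22} * B_{23} = 9 * 4 = 36
A_{23} * B_{33} = -2 * -8 = 16
Sum = 54 + 36 + 16 = 106

106


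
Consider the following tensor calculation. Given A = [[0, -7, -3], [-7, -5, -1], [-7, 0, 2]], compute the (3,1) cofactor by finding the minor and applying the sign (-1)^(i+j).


To find cofactor C_{31}, delete row 3 and column 1.
The resulting 2x2 submatrix is: [[-7, -3], [-5, -1]]
Minor M_{31} = -7*-1 - -3*-5
  = 7 - 15 = -8
Sign = (-1)^(3+1) = (-1)^4 = 1
Cofactor C_{31} = 1 * -8 = -8

-8


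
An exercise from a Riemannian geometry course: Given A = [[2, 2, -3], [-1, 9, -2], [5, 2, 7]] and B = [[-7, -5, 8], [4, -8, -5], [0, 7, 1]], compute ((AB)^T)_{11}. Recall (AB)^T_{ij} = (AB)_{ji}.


(AB)^T_{ij} = (AB)_{ji} = sum_k A_{jk} B_{ki}.
For i=1, j=1 we need (AB)_{11}:
A_{11} * B_{11} = 2 * -7 = -14
A_{12} * B_{21} = 2 * 4 = 8
A_{13} * B_{31} = -3 * 0 = 0
Sum = -14 + 8 + 0 = -6

-6


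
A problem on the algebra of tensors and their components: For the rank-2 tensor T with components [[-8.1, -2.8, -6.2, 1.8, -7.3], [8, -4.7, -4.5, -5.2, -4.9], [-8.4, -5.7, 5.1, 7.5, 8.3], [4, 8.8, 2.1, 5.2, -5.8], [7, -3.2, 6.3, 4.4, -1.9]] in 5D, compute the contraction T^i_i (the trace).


The contraction (trace) of a rank-2 tensor is the sum of its diagonal elements.
Diagonal entries: A[1,1] = -8.1, A[2,2] = -4.7, A[3,3] = 5.1, A[4,4] = 5.2, A[5,5] = -1.9
Tr(A) = -8.1 + -4.7 + 5.1 + 5.2 + -1.9 = -4.4

-4.4


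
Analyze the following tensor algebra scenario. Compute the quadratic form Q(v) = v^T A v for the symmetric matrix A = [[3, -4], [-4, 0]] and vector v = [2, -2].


First compute Av:
(Av)_1 = 3*2 + -4*-2 = 14
(Av)_2 = -4*2 + 0*-2 = -8
Av = [14, -8]
Then v^T (Av) = 2*14 + -2*-8
= 28 + 16 = 44

44


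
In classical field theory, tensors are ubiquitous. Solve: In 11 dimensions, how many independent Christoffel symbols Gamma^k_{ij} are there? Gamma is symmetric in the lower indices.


Christoffel symbols Gamma^k_{ij} are symmetric in i,j, so there are d * d(d+1)/2 independent symbols.
d = 11
d(d+1)/2 = 11 * 12 / 2 = 66
Total = 11 * 66 = 726

726


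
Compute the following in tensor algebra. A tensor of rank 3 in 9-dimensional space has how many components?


The number of components of a rank-r tensor in d dimensions is d^r.
Here d = 9 and r = 3.
9^3 = 729

729


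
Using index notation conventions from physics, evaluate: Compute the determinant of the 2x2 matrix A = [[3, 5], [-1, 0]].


For a 2x2 matrix [[a, b], [c, d]], det = a*d - b*c.
a = 3, b = 5, c = -1, d = 0
a*d = 3 * 0 = 0
b*c = 5 * -1 = -5
det = 0 - -5 = 5

5


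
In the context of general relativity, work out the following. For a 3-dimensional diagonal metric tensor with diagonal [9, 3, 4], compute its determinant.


For a diagonal metric, the determinant is the product of diagonal entries.
Diagonal entries: 9, 3, 4
det(g) = 9 * 3 * 4 = 108

108


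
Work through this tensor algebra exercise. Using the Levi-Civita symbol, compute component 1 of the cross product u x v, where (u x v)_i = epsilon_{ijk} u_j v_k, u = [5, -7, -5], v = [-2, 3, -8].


(u x v)_1 = sum_{j,k} epsilon_{1jk} u_j v_k. Only permutations of (1,2,3) contribute; the two non-zero terms are:
eps_{123} u_2 v_3 = 1 * -7 * -8 = 56
eps_{132} u_3 v_2 = -1 * -5 * 3 = 15
(u x v)_1 = 71

71


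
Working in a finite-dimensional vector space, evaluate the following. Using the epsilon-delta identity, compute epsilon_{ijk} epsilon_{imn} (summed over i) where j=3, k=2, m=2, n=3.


Using the identity: epsilon_{ijk} epsilon_{imn} = delta_{jm} delta_{kn} - delta_{jn} delta_{km}.
delta_{32} = 0
delta_{23} = 0
delta_{33} = 1
delta_{22} = 1
Result = 0 * 0 - 1 * 1 = 0 - 1 = -1

-1


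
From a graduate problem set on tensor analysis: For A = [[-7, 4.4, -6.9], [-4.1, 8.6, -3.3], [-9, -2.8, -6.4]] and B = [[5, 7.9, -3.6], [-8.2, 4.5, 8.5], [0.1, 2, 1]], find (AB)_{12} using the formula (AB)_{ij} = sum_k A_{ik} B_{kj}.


(AB)_{ij} = sum_k A_{ik} B_{kj}.
For i=1, j=2:
A_{11} * B_{12} = -7 * 7.9 = -55.3
A_{12} * B_{22} = 4.4 * 4.5 = 19.8
A_{13} * B_{32} = -6.9 * 2 = -13.8
Sum = -55.3 + 19.8 + -13.8 = -49.3

-49.3


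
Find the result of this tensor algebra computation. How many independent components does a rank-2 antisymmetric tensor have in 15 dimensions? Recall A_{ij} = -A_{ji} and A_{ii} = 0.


An antisymmetric rank-2 tensor satisfies A_{ij} = -A_{ji}, so diagonal entries are zero.
The independent components are the upper-triangular entries: C(n, 2) = n(n-1)/2.
n = 15
C(15, 2) = 15 * 14 / 2 = 210 / 2 = 105

105


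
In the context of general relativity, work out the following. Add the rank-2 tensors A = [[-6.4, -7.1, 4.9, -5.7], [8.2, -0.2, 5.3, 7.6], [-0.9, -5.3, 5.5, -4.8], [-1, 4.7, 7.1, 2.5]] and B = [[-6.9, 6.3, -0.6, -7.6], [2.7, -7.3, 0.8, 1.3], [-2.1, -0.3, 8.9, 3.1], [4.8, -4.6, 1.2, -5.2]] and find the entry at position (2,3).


Tensor addition is component-wise: (A + B)_{ij} = A_{ij} + B_{ij}.
A_{23} = 5.3
B_{23} = 0.8
(A + B)_{23} = 5.3 + 0.8 = 6.1

6.1


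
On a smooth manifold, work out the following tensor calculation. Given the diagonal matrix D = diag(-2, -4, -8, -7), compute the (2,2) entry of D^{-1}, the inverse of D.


For a diagonal matrix, the inverse has entries (D^{-1})_{ii} = 1/d_{ii}.
The diagonal entries are: d_{11} = -2, d_{22} = -4, d_{33} = -8, d_{44} = -7
We need (D^{-1})_{22} = 1/d_{22} = 1/-4 = -1/4

-1/4


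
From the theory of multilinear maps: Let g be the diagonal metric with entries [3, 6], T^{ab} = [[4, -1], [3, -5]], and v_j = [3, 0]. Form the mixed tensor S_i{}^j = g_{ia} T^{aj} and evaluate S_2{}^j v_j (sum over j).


Step 1: lower the first index. For a diagonal metric, g_{ia} T^{aj} = g_{ii} T^{ij} (no sum on i).
g_{22} = 6
S_2{}^1 = 6 * T^{21} = 6 * 3 = 18
S_2{}^2 = 6 * T^{22} = 6 * -5 = -30
Step 2: contract S_2{}^j with v_j.
S_2{}^1 * v_1 = 18 * 3 = 54
S_2{}^2 * v_2 = -30 * 0 = 0
Result = 54 + 0 = 54

54


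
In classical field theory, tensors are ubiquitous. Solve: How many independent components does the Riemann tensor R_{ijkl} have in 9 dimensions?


The Riemann tensor in d dimensions has d^2(d^2 - 1)/12 independent components.
d = 9, so d^2 = 81
d^2 - 1 = 80
d^2(d^2 - 1) = 81 * 80 = 6480
Divide by 12: 6480 / 12 = 540

540


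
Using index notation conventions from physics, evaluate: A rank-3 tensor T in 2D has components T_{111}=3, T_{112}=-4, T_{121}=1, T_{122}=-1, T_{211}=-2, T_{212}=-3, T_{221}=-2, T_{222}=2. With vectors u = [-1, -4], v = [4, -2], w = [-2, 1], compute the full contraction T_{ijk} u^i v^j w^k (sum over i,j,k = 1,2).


S = sum over i,j,k of T_{ijk} u_i v_j w_k. Expanding all 8 terms:
T_{111}*u_1*v_1*w_1 = 3*-1*4*-2 = 24  (running total: 24)
T_{112}*u_1*v_1*w_2 = -4*-1*4*1 = 16  (running total: 40)
T_{121}*u_1*v_2*w_1 = 1*-1*-2*-2 = -4  (running total: 36)
T_{122}*u_1*v_2*w_2 = -1*-1*-2*1 = -2  (running total: 34)
T_{211}*u_2*v_1*w_1 = -2*-4*4*-2 = -64  (running total: -30)
T_{212}*u_2*v_1*w_2 = -3*-4*4*1 = 48  (running total: 18)
T_{221}*u_2*v_2*w_1 = -2*-4*-2*-2 = 32  (running total: 50)
T_{222}*u_2*v_2*w_2 = 2*-4*-2*1 = 16  (running total: 66)
S = 66

66


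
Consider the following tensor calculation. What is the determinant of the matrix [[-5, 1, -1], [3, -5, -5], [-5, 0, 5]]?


Expanding along the first row, det(A) = a11*M_11 - a12*M_12 + a13*M_13, where M_1j is the (1,j) minor.
Minor M_11 = -5*5 - -5*0 = -25
Minor M_12 = 3*5 - -5*-5 = -10
Minor M_13 = 3*0 - -5*-5 = -25
det = -5*(-25) - 1*(-10) + -1*(-25)
    = 125 - -10 + 25
    = 160

160


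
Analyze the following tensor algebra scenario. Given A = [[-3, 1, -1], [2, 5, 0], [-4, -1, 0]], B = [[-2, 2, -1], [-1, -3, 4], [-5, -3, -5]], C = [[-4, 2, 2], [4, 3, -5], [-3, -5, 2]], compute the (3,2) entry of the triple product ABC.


(ABC)_{32} = sum_m (AB)_{3m} C_{m2}. First compute row 3 of AB.
(AB)_{31} = -4*-2 + -1*-1 + 0*-5 = 9
(AB)_{32} = -4*2 + -1*-3 + 0*-3 = -5
(AB)_{33} = -4*-1 + -1*4 + 0*-5 = 0
Now contract with column 2 of C:
(AB)_{31} * C_{12} = 9 * 2 = 18
(AB)_{32} * C_{22} = -5 * 3 = -15
(AB)_{33} * C_{32} = 0 * -5 = 0
(ABC)_{32} = 18 + -15 + 0 = 3

3


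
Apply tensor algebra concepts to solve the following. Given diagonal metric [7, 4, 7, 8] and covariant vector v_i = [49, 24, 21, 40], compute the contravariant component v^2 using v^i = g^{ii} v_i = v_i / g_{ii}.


To raise an index with a diagonal metric: v^i = v_i / g_{ii}.
For index 2: v_2 = 24, g_{22} = 4
v^2 = 24 / 4 = 6

6


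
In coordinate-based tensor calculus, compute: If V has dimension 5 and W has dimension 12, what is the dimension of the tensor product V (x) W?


The dimension of a tensor product is the product of dimensions.
dim(V) = 5, dim(W) = 12
dim(V (x) W) = 5 * 12 = 60

60


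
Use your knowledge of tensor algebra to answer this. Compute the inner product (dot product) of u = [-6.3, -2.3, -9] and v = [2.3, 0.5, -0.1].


The inner product u . v = sum of u_i * v_i.
Term-by-term: -6.3 * 2.3, -2.3 * 0.5, -9 * -0.1
Products: -14.49, -1.15, 0.9
Sum = -14.49 + -1.15 + 0.9 = -14.74

-14.74


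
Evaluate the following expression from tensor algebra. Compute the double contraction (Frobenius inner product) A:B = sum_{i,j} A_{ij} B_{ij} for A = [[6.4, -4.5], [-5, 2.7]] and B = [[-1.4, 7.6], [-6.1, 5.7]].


A:B = sum over all i,j of A_{ij} * B_{ij}.
Row 1: 6.4*-1.4=-8.96, -4.5*7.6=-34.2 => row sum = -43.16
Row 2: -5*-6.1=30.5, 2.7*5.7=15.39 => row sum = 45.89
Total = -43.16 + 45.89 = 2.73

2.73


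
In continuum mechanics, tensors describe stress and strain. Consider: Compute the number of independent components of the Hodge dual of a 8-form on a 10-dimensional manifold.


The Hodge dual of a p-form on an n-dimensional manifold is an (n-p)-form.
n = 10, p = 8, so dual degree = 10 - 8 = 2
The number of components is C(n, n-p) = C(10, 2) = 45

45


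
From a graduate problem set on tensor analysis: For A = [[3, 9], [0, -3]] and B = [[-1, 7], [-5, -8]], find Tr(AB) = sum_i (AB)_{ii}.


Tr(AB) = sum_i (AB)_{ii} where (AB)_{ii} = sum_k A_{ik} B_{ki}.
(AB)_{11} = 3*-1 + 9*-5 = -48
(AB)_{22} = 0*7 + -3*-8 = 24
Tr(AB) = -48 + 24 = -24

-24


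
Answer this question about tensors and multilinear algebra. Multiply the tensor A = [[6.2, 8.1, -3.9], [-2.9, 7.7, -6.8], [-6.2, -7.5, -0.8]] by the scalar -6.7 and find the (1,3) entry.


Scalar multiplication: (cA)_{ij} = c * A_{ij}.
c = -6.7
A_{13} = -3.9
(cA)_{13} = -6.7 * -3.9 = 26.13

26.13


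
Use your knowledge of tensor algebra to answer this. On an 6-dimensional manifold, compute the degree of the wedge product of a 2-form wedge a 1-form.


The degree of a wedge product is the sum of the degrees of the individual forms.
Degrees: 2, 1
Total degree = 2 + 1 = 3

3


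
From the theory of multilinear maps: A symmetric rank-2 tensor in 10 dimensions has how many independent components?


A symmetric rank-2 tensor in d dimensions has d(d+1)/2 independent components.
d = 10
d(d+1)/2 = 10 * 11 / 2 = 110 / 2 = 55

55


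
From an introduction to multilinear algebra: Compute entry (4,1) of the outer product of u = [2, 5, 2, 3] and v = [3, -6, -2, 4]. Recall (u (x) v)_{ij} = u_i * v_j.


The outer product entry T_{ij} = u_i * v_j.
We need i=4, j=1.
u_4 = 3, v_1 = 3
T_{4,1} = 3 * 3 = 9

9


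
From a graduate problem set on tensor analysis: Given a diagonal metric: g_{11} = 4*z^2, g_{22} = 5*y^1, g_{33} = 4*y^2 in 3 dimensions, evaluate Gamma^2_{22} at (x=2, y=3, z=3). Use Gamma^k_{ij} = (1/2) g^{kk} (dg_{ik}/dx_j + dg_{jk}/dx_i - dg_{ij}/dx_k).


For a diagonal metric, Gamma^k_{ij} = (1/2) g^{kk} (dg_{ik}/dx_j + dg_{jk}/dx_i - dg_{ij}/dx_k).
The metric is diagonal, so g_{ab} = 0 for a != b.
At the given point: g_{11} = 36, g_{22} = 15, g_{33} = 36
g^{22} = 1/15
dg_{22}/dx_2 = dg_{22}/dx_2 = 5
dg_{22}/dx_2 = dg_{22}/dx_2 = 5
dg_{22}/dx_2 = dg_{22}/dx_2 = 5
Numerator = 5 + 5 - 5 = 5
Gamma^2_{22} = 5 / (2 * 15) = 1/6

1/6


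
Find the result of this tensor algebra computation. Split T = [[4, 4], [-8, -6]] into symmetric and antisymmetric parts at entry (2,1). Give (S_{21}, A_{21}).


T_{21} = -8
T_{12} = 4
S_{21} = (-8 + 4)/2 = -4/2 = -2
A_{21} = (-8 - 4)/2 = -12/2 = -6
Check: S + A = -2 + -6 = -8 = T_{21}.

(-2, -6)


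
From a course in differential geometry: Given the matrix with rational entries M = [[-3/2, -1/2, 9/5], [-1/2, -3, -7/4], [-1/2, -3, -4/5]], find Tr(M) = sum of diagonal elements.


The trace is the sum of diagonal entries.
Diagonal: M[1,1] = -3/2, M[2,2] = -3, M[3,3] = -4/5
Tr(M) = -3/2 + -3 + -4/5
Computing step by step:
After adding M[1,1]: -3/2
After adding M[2,2]: -9/2
After adding M[3,3]: -53/10
Tr(M) = -53/10

-53/10


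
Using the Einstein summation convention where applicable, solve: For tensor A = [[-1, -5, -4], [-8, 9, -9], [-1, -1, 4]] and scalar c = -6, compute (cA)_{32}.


Scalar multiplication: (cA)_{ij} = c * A_{ij}.
c = -6
A_{32} = -1
(cA)_{32} = -6 * -1 = 6

6


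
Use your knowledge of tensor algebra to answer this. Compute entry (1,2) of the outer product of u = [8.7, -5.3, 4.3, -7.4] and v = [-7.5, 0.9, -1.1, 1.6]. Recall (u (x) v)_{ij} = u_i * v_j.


The outer product entry T_{ij} = u_i * v_j.
We need i=1, j=2.
u_1 = 8.7, v_2 = 0.9
T_{1,2} = 8.7 * 0.9 = 7.83

7.83


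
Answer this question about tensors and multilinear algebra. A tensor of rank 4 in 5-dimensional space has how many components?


The number of components of a rank-r tensor in d dimensions is d^r.
Here d = 5 and r = 4.
5^4 = 625

625


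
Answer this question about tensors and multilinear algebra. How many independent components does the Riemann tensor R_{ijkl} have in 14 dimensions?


The Riemann tensor in d dimensions has d^2(d^2 - 1)/12 independent components.
d = 14, so d^2 = 196
d^2 - 1 = 195
d^2(d^2 - 1) = 196 * 195 = 38220
Divide by 12: 38220 / 12 = 3185

3185


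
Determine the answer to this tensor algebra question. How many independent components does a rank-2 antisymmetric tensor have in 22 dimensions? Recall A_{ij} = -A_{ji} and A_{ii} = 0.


An antisymmetric rank-2 tensor satisfies A_{ij} = -A_{ji}, so diagonal entries are zero.
The independent components are the upper-triangular entries: C(n, 2) = n(n-1)/2.
n = 22
C(22, 2) = 22 * 21 / 2 = 462 / 2 = 231

231


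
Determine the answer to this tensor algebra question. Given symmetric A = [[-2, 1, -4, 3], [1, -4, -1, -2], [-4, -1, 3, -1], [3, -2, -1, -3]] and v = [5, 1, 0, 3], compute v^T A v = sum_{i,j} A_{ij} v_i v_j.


First compute Av:
(Av)_1 = -2*5 + 1*1 + -4*0 + 3*3 = 0
(Av)_2 = 1*5 + -4*1 + -1*0 + -2*3 = -5
(Av)_3 = -4*5 + -1*1 + 3*0 + -1*3 = -24
(Av)_4 = 3*5 + -2*1 + -1*0 + -3*3 = 4
Av = [0, -5, -24, 4]
Then v^T (Av) = 5*0 + 1*-5 + 0*-24 + 3*4
= 0 + -5 + 0 + 12 = 7

7


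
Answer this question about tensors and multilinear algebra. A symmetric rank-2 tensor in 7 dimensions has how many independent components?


A symmetric rank-2 tensor in d dimensions has d(d+1)/2 independent components.
d = 7
d(d+1)/2 = 7 * 8 / 2 = 56 / 2 = 28

28


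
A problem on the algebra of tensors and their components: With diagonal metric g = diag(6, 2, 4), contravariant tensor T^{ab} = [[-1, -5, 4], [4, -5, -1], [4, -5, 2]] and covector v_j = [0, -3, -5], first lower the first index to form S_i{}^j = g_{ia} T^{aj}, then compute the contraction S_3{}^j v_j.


Step 1: lower the first index. For a diagonal metric, g_{ia} T^{aj} = g_{ii} T^{ij} (no sum on i).
g_{33} = 4
S_3{}^1 = 4 * T^{31} = 4 * 4 = 16
S_3{}^2 = 4 * T^{32} = 4 * -5 = -20
S_3{}^3 = 4 * T^{33} = 4 * 2 = 8
Step 2: contract S_3{}^j with v_j.
S_3{}^1 * v_1 = 16 * 0 = 0
S_3{}^2 * v_2 = -20 * -3 = 60
S_3{}^3 * v_3 = 8 * -5 = -40
Result = 0 + 60 + -40 = 20

20
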